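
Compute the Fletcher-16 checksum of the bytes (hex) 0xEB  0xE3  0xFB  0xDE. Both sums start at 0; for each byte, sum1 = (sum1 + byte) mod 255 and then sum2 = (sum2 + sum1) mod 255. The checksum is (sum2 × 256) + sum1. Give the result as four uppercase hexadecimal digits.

32AA

Running sums (mod 255):
  after byte 0 (0xEB): sum1=235, sum2=235
  after byte 1 (0xE3): sum1=207, sum2=187
  after byte 2 (0xFB): sum1=203, sum2=135
  after byte 3 (0xDE): sum1=170, sum2=50
Checksum = sum2·256 + sum1 = 50·256 + 170 = 12970 = 0x32AA.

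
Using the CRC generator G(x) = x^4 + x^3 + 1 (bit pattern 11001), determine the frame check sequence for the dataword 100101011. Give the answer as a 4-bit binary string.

0011

Append 4 zeros: 1001010110000. Divide by 11001 (XOR where the leading bit is 1):
  pos 0: 10010 XOR 11001 = 01011
  pos 1: 10111 XOR 11001 = 01110
  pos 2: 11100 XOR 11001 = 00101
  pos 4: 10111 XOR 11001 = 01110
  pos 5: 11100 XOR 11001 = 00101
  pos 7: 10100 XOR 11001 = 01101
  pos 8: 11010 XOR 11001 = 00011
Remainder (last 4 bits) = 0011. This is the CRC / FCS.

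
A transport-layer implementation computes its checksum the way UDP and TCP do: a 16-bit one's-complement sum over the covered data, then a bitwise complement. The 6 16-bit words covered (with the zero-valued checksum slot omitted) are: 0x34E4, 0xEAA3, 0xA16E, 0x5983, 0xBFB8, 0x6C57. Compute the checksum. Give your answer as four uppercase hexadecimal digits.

One's-complement addition (fold any carry out of bit 15 back into bit 0):
  0x34E4 + 0xEAA3 = 0x11F87 → wrap carry → 0x1F88
  0x1F88 + 0xA16E = 0x0C0F6
  0xC0F6 + 0x5983 = 0x11A79 → wrap carry → 0x1A7A
  0x1A7A + 0xBFB8 = 0x0DA32
  0xDA32 + 0x6C57 = 0x14689 → wrap carry → 0x468A
One's-complement sum = 0x468A.
Checksum = ~0x468A & 0xFFFF = 0xB975.

B975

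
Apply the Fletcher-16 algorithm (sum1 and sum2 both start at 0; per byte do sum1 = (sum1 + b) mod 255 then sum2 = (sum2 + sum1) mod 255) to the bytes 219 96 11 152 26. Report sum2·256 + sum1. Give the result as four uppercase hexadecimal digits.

Running sums (mod 255):
  after byte 0 (219): sum1=219, sum2=219
  after byte 1 (96): sum1=60, sum2=24
  after byte 2 (11): sum1=71, sum2=95
  after byte 3 (152): sum1=223, sum2=63
  after byte 4 (26): sum1=249, sum2=57
Checksum = sum2·256 + sum1 = 57·256 + 249 = 14841 = 0x39F9.

39F9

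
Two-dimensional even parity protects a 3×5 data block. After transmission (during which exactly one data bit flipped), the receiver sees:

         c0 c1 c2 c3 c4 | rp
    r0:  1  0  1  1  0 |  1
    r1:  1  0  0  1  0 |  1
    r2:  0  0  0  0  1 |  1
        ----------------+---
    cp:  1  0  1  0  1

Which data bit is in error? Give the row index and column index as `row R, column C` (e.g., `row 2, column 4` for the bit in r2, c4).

Recompute each row's even parity and compare to rp:
  r0: data parity 1, sent rp 1 → ok
  r1: data parity 0, sent rp 1 → mismatch
  r2: data parity 1, sent rp 1 → ok
Recompute each column's even parity and compare to cp:
  c0: data parity 0, sent cp 1 → mismatch
  c1: data parity 0, sent cp 0 → ok
  c2: data parity 1, sent cp 1 → ok
  c3: data parity 0, sent cp 0 → ok
  c4: data parity 1, sent cp 1 → ok
Exactly one row (r1) and one column (c0) fail → the flipped bit is at their intersection.

row 1, column 0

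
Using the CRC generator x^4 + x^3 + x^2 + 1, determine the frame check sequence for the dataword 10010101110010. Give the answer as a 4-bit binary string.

Append 4 zeros: 100101011100100000. Divide by 11101 (XOR where the leading bit is 1):
  pos 0: 10010 XOR 11101 = 01111
  pos 1: 11111 XOR 11101 = 00010
  pos 4: 10011 XOR 11101 = 01110
  pos 5: 11101 XOR 11101 = 00000
  pos 12: 10000 XOR 11101 = 01101
  pos 13: 11010 XOR 11101 = 00111
Remainder (last 4 bits) = 0111. This is the CRC / FCS.

0111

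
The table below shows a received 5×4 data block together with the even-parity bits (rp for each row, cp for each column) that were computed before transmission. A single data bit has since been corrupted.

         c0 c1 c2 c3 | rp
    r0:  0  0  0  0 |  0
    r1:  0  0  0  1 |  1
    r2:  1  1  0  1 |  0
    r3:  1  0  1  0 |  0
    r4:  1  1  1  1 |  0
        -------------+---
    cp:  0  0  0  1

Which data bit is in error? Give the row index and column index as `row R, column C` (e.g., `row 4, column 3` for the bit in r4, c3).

row 2, column 0

Recompute each row's even parity and compare to rp:
  r0: data parity 0, sent rp 0 → ok
  r1: data parity 1, sent rp 1 → ok
  r2: data parity 1, sent rp 0 → mismatch
  r3: data parity 0, sent rp 0 → ok
  r4: data parity 0, sent rp 0 → ok
Recompute each column's even parity and compare to cp:
  c0: data parity 1, sent cp 0 → mismatch
  c1: data parity 0, sent cp 0 → ok
  c2: data parity 0, sent cp 0 → ok
  c3: data parity 1, sent cp 1 → ok
Exactly one row (r2) and one column (c0) fail → the flipped bit is at their intersection.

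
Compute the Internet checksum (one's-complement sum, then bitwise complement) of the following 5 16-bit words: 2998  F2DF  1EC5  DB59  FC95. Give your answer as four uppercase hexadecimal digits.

One's-complement addition (fold any carry out of bit 15 back into bit 0):
  0x2998 + 0xF2DF = 0x11C77 → wrap carry → 0x1C78
  0x1C78 + 0x1EC5 = 0x03B3D
  0x3B3D + 0xDB59 = 0x11696 → wrap carry → 0x1697
  0x1697 + 0xFC95 = 0x1132C → wrap carry → 0x132D
One's-complement sum = 0x132D.
Checksum = ~0x132D & 0xFFFF = 0xECD2.

ECD2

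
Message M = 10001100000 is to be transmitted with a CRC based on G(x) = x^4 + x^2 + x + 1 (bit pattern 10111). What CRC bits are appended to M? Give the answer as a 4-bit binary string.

Append 4 zeros: 100011000000000. Divide by 10111 (XOR where the leading bit is 1):
  pos 0: 10001 XOR 10111 = 00110
  pos 2: 11010 XOR 10111 = 01101
  pos 3: 11010 XOR 10111 = 01101
  pos 4: 11010 XOR 10111 = 01101
  pos 5: 11010 XOR 10111 = 01101
  pos 6: 11010 XOR 10111 = 01101
  pos 7: 11010 XOR 10111 = 01101
  pos 8: 11010 XOR 10111 = 01101
  pos 9: 11010 XOR 10111 = 01101
  pos 10: 11010 XOR 10111 = 01101
Remainder (last 4 bits) = 1101. This is the CRC / FCS.

1101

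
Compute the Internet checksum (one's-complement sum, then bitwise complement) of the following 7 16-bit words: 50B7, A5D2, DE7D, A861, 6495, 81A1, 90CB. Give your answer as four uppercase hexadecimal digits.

0B94

One's-complement addition (fold any carry out of bit 15 back into bit 0):
  0x50B7 + 0xA5D2 = 0x0F689
  0xF689 + 0xDE7D = 0x1D506 → wrap carry → 0xD507
  0xD507 + 0xA861 = 0x17D68 → wrap carry → 0x7D69
  0x7D69 + 0x6495 = 0x0E1FE
  0xE1FE + 0x81A1 = 0x1639F → wrap carry → 0x63A0
  0x63A0 + 0x90CB = 0x0F46B
One's-complement sum = 0xF46B.
Checksum = ~0xF46B & 0xFFFF = 0x0B94.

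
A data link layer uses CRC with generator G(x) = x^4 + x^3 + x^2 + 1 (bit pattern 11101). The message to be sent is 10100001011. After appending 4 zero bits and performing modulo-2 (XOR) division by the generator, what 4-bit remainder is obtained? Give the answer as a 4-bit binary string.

1101

Append 4 zeros: 101000010110000. Divide by 11101 (XOR where the leading bit is 1):
  pos 0: 10100 XOR 11101 = 01001
  pos 1: 10010 XOR 11101 = 01111
  pos 2: 11110 XOR 11101 = 00011
  pos 5: 11101 XOR 11101 = 00000
  pos 10: 10000 XOR 11101 = 01101
Remainder (last 4 bits) = 1101. This is the CRC / FCS.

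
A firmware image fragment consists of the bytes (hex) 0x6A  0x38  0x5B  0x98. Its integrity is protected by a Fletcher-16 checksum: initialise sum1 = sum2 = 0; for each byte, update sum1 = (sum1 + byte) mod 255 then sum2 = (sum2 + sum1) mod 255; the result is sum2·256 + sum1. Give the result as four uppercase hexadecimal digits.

Running sums (mod 255):
  after byte 0 (0x6A): sum1=106, sum2=106
  after byte 1 (0x38): sum1=162, sum2=13
  after byte 2 (0x5B): sum1=253, sum2=11
  after byte 3 (0x98): sum1=150, sum2=161
Checksum = sum2·256 + sum1 = 161·256 + 150 = 41366 = 0xA196.

A196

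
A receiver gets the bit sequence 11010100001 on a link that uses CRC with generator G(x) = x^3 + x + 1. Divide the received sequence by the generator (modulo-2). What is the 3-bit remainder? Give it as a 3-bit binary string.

000

Modulo-2 division of 11010100001 by 1011:
  pos 0: 1101 XOR 1011 = 0110
  pos 1: 1100 XOR 1011 = 0111
  pos 2: 1111 XOR 1011 = 0100
  pos 3: 1000 XOR 1011 = 0011
  pos 5: 1100 XOR 1011 = 0111
  pos 6: 1110 XOR 1011 = 0101
  pos 7: 1011 XOR 1011 = 0000
Remainder = 000 (zero — the frame passes the CRC check).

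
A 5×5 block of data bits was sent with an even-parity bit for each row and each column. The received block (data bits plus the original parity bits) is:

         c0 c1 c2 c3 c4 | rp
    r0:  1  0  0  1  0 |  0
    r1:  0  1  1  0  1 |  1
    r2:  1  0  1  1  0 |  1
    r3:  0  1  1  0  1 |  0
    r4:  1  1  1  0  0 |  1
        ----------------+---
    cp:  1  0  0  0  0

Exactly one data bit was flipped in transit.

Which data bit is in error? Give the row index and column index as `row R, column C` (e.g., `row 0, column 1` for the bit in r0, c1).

Recompute each row's even parity and compare to rp:
  r0: data parity 0, sent rp 0 → ok
  r1: data parity 1, sent rp 1 → ok
  r2: data parity 1, sent rp 1 → ok
  r3: data parity 1, sent rp 0 → mismatch
  r4: data parity 1, sent rp 1 → ok
Recompute each column's even parity and compare to cp:
  c0: data parity 1, sent cp 1 → ok
  c1: data parity 1, sent cp 0 → mismatch
  c2: data parity 0, sent cp 0 → ok
  c3: data parity 0, sent cp 0 → ok
  c4: data parity 0, sent cp 0 → ok
Exactly one row (r3) and one column (c1) fail → the flipped bit is at their intersection.

row 3, column 1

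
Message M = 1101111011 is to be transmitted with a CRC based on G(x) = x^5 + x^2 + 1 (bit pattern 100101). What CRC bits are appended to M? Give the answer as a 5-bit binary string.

01111

Append 5 zeros: 110111101100000. Divide by 100101 (XOR where the leading bit is 1):
  pos 0: 110111 XOR 100101 = 010010
  pos 1: 100101 XOR 100101 = 000000
  pos 8: 110000 XOR 100101 = 010101
  pos 9: 101010 XOR 100101 = 001111
Remainder (last 5 bits) = 01111. This is the CRC / FCS.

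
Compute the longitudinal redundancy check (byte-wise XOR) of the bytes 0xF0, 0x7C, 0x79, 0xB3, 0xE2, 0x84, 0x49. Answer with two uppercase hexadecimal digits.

69

XOR the bytes together:
  start with 0xF0
  0xF0 ⊕ 0x7C = 0x8C
  0x8C ⊕ 0x79 = 0xF5
  0xF5 ⊕ 0xB3 = 0x46
  0x46 ⊕ 0xE2 = 0xA4
  0xA4 ⊕ 0x84 = 0x20
  0x20 ⊕ 0x49 = 0x69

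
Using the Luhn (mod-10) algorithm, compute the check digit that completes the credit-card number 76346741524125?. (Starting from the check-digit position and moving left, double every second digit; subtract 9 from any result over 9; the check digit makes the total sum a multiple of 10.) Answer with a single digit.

Partial digits right→left: 5 2 1 4 2 5 1 4 7 6 4 3 6 7
Double every second digit counting from the check-digit position (so the 1st, 3rd, 5th, ... of the partial from the right).
  doubled (with −9 where >9): 1 2 4 2 5 8 3 → sum 25
  kept as-is: 2 4 5 4 6 3 7 → sum 31
Total = 25 + 31 = 56.
Check digit = (10 − (56 mod 10)) mod 10 = 4.

4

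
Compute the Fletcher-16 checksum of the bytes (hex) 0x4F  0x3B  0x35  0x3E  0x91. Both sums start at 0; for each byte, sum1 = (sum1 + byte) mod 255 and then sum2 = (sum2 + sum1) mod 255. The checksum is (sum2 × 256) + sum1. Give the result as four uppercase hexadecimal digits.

Running sums (mod 255):
  after byte 0 (0x4F): sum1=79, sum2=79
  after byte 1 (0x3B): sum1=138, sum2=217
  after byte 2 (0x35): sum1=191, sum2=153
  after byte 3 (0x3E): sum1=253, sum2=151
  after byte 4 (0x91): sum1=143, sum2=39
Checksum = sum2·256 + sum1 = 39·256 + 143 = 10127 = 0x278F.

278F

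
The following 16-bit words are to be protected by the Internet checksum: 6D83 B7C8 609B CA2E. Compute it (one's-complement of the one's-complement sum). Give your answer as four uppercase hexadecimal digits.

AFE9

One's-complement addition (fold any carry out of bit 15 back into bit 0):
  0x6D83 + 0xB7C8 = 0x1254B → wrap carry → 0x254C
  0x254C + 0x609B = 0x085E7
  0x85E7 + 0xCA2E = 0x15015 → wrap carry → 0x5016
One's-complement sum = 0x5016.
Checksum = ~0x5016 & 0xFFFF = 0xAFE9.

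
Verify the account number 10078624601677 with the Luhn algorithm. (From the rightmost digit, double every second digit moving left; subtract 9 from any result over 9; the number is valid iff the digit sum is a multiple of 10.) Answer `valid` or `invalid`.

invalid

From the right, keep odd positions and double even positions (subtract 9 from any doubled value over 9):
  doubled (positions 2,4,...): 5 2 3 4 7 0 2 → sum 23
  kept (positions 1,3,...): 7 6 0 4 6 7 0 → sum 30
Total = 53.
53 mod 10 = 3, so the number is invalid.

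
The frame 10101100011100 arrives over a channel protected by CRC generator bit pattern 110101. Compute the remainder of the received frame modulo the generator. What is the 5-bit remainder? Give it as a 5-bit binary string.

Modulo-2 division of 10101100011100 by 110101:
  pos 0: 101011 XOR 110101 = 011110
  pos 1: 111100 XOR 110101 = 001001
  pos 3: 100100 XOR 110101 = 010001
  pos 4: 100011 XOR 110101 = 010110
  pos 5: 101101 XOR 110101 = 011000
  pos 6: 110001 XOR 110101 = 000100
Remainder = 10000 (nonzero — an error is detected).

10000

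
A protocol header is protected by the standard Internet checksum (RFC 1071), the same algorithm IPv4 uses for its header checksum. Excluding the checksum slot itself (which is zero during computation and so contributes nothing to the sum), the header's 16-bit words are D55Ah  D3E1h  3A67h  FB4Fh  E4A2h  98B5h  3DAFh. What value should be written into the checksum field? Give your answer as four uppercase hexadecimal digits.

One's-complement addition (fold any carry out of bit 15 back into bit 0):
  0xD55A + 0xD3E1 = 0x1A93B → wrap carry → 0xA93C
  0xA93C + 0x3A67 = 0x0E3A3
  0xE3A3 + 0xFB4F = 0x1DEF2 → wrap carry → 0xDEF3
  0xDEF3 + 0xE4A2 = 0x1C395 → wrap carry → 0xC396
  0xC396 + 0x98B5 = 0x15C4B → wrap carry → 0x5C4C
  0x5C4C + 0x3DAF = 0x099FB
One's-complement sum = 0x99FB.
Checksum = ~0x99FB & 0xFFFF = 0x6604.

6604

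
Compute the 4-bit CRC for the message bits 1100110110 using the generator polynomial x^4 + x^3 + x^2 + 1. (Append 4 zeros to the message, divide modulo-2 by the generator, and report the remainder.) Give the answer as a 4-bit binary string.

0110

Append 4 zeros: 11001101100000. Divide by 11101 (XOR where the leading bit is 1):
  pos 0: 11001 XOR 11101 = 00100
  pos 2: 10010 XOR 11101 = 01111
  pos 3: 11111 XOR 11101 = 00010
  pos 6: 10100 XOR 11101 = 01001
  pos 7: 10010 XOR 11101 = 01111
  pos 8: 11110 XOR 11101 = 00011
Remainder (last 4 bits) = 0110. This is the CRC / FCS.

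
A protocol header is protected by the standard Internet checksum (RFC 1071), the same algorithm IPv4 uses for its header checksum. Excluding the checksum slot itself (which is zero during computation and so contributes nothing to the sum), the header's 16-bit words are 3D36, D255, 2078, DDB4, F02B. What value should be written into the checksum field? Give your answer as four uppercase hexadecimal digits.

One's-complement addition (fold any carry out of bit 15 back into bit 0):
  0x3D36 + 0xD255 = 0x10F8B → wrap carry → 0x0F8C
  0x0F8C + 0x2078 = 0x03004
  0x3004 + 0xDDB4 = 0x10DB8 → wrap carry → 0x0DB9
  0x0DB9 + 0xF02B = 0x0FDE4
One's-complement sum = 0xFDE4.
Checksum = ~0xFDE4 & 0xFFFF = 0x021B.

021B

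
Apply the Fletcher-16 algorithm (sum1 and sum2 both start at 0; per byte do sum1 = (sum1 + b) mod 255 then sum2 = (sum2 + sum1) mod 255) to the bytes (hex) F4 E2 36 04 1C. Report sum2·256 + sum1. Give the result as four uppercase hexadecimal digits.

Running sums (mod 255):
  after byte 0 (F4): sum1=244, sum2=244
  after byte 1 (E2): sum1=215, sum2=204
  after byte 2 (36): sum1=14, sum2=218
  after byte 3 (04): sum1=18, sum2=236
  after byte 4 (1C): sum1=46, sum2=27
Checksum = sum2·256 + sum1 = 27·256 + 46 = 6958 = 0x1B2E.

1B2E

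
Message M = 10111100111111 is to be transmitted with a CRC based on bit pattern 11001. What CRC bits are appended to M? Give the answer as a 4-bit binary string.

1101

Append 4 zeros: 101111001111110000. Divide by 11001 (XOR where the leading bit is 1):
  pos 0: 10111 XOR 11001 = 01110
  pos 1: 11101 XOR 11001 = 00100
  pos 3: 10000 XOR 11001 = 01001
  pos 4: 10011 XOR 11001 = 01010
  pos 5: 10101 XOR 11001 = 01100
  pos 6: 11001 XOR 11001 = 00000
  pos 11: 11100 XOR 11001 = 00101
  pos 13: 10100 XOR 11001 = 01101
Remainder (last 4 bits) = 1101. This is the CRC / FCS.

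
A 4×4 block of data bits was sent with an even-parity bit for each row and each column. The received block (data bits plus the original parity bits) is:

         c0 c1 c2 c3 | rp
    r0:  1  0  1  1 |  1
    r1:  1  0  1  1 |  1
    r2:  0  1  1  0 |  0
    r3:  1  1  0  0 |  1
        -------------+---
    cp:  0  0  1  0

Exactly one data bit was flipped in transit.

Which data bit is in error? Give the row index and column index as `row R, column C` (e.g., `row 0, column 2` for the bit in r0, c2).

Recompute each row's even parity and compare to rp:
  r0: data parity 1, sent rp 1 → ok
  r1: data parity 1, sent rp 1 → ok
  r2: data parity 0, sent rp 0 → ok
  r3: data parity 0, sent rp 1 → mismatch
Recompute each column's even parity and compare to cp:
  c0: data parity 1, sent cp 0 → mismatch
  c1: data parity 0, sent cp 0 → ok
  c2: data parity 1, sent cp 1 → ok
  c3: data parity 0, sent cp 0 → ok
Exactly one row (r3) and one column (c0) fail → the flipped bit is at their intersection.

row 3, column 0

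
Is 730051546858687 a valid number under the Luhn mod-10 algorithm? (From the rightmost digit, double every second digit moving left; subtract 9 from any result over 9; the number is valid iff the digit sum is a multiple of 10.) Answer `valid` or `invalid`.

From the right, keep odd positions and double even positions (subtract 9 from any doubled value over 9):
  doubled (positions 2,4,...): 7 7 7 8 2 0 6 → sum 37
  kept (positions 1,3,...): 7 6 5 6 5 5 0 7 → sum 41
Total = 78.
78 mod 10 = 8, so the number is invalid.

invalid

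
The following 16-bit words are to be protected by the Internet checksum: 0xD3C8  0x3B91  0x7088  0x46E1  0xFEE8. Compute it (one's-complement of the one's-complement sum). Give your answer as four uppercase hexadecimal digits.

One's-complement addition (fold any carry out of bit 15 back into bit 0):
  0xD3C8 + 0x3B91 = 0x10F59 → wrap carry → 0x0F5A
  0x0F5A + 0x7088 = 0x07FE2
  0x7FE2 + 0x46E1 = 0x0C6C3
  0xC6C3 + 0xFEE8 = 0x1C5AB → wrap carry → 0xC5AC
One's-complement sum = 0xC5AC.
Checksum = ~0xC5AC & 0xFFFF = 0x3A53.

3A53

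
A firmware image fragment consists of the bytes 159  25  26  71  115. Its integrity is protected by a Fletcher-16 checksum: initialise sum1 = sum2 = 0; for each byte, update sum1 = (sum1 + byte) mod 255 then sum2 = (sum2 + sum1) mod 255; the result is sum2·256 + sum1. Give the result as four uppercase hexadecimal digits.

D28D

Running sums (mod 255):
  after byte 0 (159): sum1=159, sum2=159
  after byte 1 (25): sum1=184, sum2=88
  after byte 2 (26): sum1=210, sum2=43
  after byte 3 (71): sum1=26, sum2=69
  after byte 4 (115): sum1=141, sum2=210
Checksum = sum2·256 + sum1 = 210·256 + 141 = 53901 = 0xD28D.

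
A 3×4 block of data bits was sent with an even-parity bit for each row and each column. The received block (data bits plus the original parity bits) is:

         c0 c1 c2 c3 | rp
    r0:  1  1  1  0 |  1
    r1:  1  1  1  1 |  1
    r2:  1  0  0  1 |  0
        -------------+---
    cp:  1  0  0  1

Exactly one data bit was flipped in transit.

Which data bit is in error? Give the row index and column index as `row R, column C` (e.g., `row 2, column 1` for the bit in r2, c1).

Recompute each row's even parity and compare to rp:
  r0: data parity 1, sent rp 1 → ok
  r1: data parity 0, sent rp 1 → mismatch
  r2: data parity 0, sent rp 0 → ok
Recompute each column's even parity and compare to cp:
  c0: data parity 1, sent cp 1 → ok
  c1: data parity 0, sent cp 0 → ok
  c2: data parity 0, sent cp 0 → ok
  c3: data parity 0, sent cp 1 → mismatch
Exactly one row (r1) and one column (c3) fail → the flipped bit is at their intersection.

row 1, column 3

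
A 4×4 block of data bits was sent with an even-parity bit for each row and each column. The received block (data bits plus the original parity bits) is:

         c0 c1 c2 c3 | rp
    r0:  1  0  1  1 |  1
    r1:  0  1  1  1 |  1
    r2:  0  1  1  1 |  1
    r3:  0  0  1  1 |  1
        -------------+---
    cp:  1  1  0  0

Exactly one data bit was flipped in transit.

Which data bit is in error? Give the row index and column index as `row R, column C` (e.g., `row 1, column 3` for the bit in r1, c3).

row 3, column 1

Recompute each row's even parity and compare to rp:
  r0: data parity 1, sent rp 1 → ok
  r1: data parity 1, sent rp 1 → ok
  r2: data parity 1, sent rp 1 → ok
  r3: data parity 0, sent rp 1 → mismatch
Recompute each column's even parity and compare to cp:
  c0: data parity 1, sent cp 1 → ok
  c1: data parity 0, sent cp 1 → mismatch
  c2: data parity 0, sent cp 0 → ok
  c3: data parity 0, sent cp 0 → ok
Exactly one row (r3) and one column (c1) fail → the flipped bit is at their intersection.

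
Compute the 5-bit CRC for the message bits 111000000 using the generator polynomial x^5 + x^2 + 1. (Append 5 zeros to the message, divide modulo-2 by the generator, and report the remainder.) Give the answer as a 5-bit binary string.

10101

Append 5 zeros: 11100000000000. Divide by 100101 (XOR where the leading bit is 1):
  pos 0: 111000 XOR 100101 = 011101
  pos 1: 111010 XOR 100101 = 011111
  pos 2: 111110 XOR 100101 = 011011
  pos 3: 110110 XOR 100101 = 010011
  pos 4: 100110 XOR 100101 = 000011
  pos 8: 110000 XOR 100101 = 010101
Remainder (last 5 bits) = 10101. This is the CRC / FCS.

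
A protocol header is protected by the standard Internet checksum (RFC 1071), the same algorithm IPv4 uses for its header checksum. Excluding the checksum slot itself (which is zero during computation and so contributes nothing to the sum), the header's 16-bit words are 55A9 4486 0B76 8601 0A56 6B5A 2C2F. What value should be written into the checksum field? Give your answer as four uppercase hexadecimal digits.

One's-complement addition (fold any carry out of bit 15 back into bit 0):
  0x55A9 + 0x4486 = 0x09A2F
  0x9A2F + 0x0B76 = 0x0A5A5
  0xA5A5 + 0x8601 = 0x12BA6 → wrap carry → 0x2BA7
  0x2BA7 + 0x0A56 = 0x035FD
  0x35FD + 0x6B5A = 0x0A157
  0xA157 + 0x2C2F = 0x0CD86
One's-complement sum = 0xCD86.
Checksum = ~0xCD86 & 0xFFFF = 0x3279.

3279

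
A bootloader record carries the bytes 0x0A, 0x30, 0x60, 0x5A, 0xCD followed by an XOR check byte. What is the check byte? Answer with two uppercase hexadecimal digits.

XOR the bytes together:
  start with 0x0A
  0x0A ⊕ 0x30 = 0x3A
  0x3A ⊕ 0x60 = 0x5A
  0x5A ⊕ 0x5A = 0x00
  0x00 ⊕ 0xCD = 0xCD

CD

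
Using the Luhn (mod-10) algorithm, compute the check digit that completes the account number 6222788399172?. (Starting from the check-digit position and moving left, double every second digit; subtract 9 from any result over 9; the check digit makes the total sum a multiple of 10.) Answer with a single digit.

5

Partial digits right→left: 2 7 1 9 9 3 8 8 7 2 2 2 6
Double every second digit counting from the check-digit position (so the 1st, 3rd, 5th, ... of the partial from the right).
  doubled (with −9 where >9): 4 2 9 7 5 4 3 → sum 34
  kept as-is: 7 9 3 8 2 2 → sum 31
Total = 34 + 31 = 65.
Check digit = (10 − (65 mod 10)) mod 10 = 5.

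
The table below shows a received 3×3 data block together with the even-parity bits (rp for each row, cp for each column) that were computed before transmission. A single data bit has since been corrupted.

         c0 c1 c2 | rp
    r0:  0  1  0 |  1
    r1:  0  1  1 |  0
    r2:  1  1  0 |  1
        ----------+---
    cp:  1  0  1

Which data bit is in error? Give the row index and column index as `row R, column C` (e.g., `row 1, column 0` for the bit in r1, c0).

Recompute each row's even parity and compare to rp:
  r0: data parity 1, sent rp 1 → ok
  r1: data parity 0, sent rp 0 → ok
  r2: data parity 0, sent rp 1 → mismatch
Recompute each column's even parity and compare to cp:
  c0: data parity 1, sent cp 1 → ok
  c1: data parity 1, sent cp 0 → mismatch
  c2: data parity 1, sent cp 1 → ok
Exactly one row (r2) and one column (c1) fail → the flipped bit is at their intersection.

row 2, column 1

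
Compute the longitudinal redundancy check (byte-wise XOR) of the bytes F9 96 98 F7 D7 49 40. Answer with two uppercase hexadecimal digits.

DE

XOR the bytes together:
  start with 0xF9
  0xF9 ⊕ 0x96 = 0x6F
  0x6F ⊕ 0x98 = 0xF7
  0xF7 ⊕ 0xF7 = 0x00
  0x00 ⊕ 0xD7 = 0xD7
  0xD7 ⊕ 0x49 = 0x9E
  0x9E ⊕ 0x40 = 0xDE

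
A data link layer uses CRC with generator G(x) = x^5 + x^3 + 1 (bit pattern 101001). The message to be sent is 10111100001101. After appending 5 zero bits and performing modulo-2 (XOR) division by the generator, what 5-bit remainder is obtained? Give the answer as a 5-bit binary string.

Append 5 zeros: 1011110000110100000. Divide by 101001 (XOR where the leading bit is 1):
  pos 0: 101111 XOR 101001 = 000110
  pos 3: 110000 XOR 101001 = 011001
  pos 4: 110010 XOR 101001 = 011011
  pos 5: 110111 XOR 101001 = 011110
  pos 6: 111101 XOR 101001 = 010100
  pos 7: 101000 XOR 101001 = 000001
  pos 12: 110000 XOR 101001 = 011001
  pos 13: 110010 XOR 101001 = 011011
Remainder (last 5 bits) = 11011. This is the CRC / FCS.

11011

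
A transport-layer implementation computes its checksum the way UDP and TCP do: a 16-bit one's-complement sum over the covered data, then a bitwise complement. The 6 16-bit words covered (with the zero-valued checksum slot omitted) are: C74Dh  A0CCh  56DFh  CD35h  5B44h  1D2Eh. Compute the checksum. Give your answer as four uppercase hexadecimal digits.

One's-complement addition (fold any carry out of bit 15 back into bit 0):
  0xC74D + 0xA0CC = 0x16819 → wrap carry → 0x681A
  0x681A + 0x56DF = 0x0BEF9
  0xBEF9 + 0xCD35 = 0x18C2E → wrap carry → 0x8C2F
  0x8C2F + 0x5B44 = 0x0E773
  0xE773 + 0x1D2E = 0x104A1 → wrap carry → 0x04A2
One's-complement sum = 0x04A2.
Checksum = ~0x04A2 & 0xFFFF = 0xFB5D.

FB5D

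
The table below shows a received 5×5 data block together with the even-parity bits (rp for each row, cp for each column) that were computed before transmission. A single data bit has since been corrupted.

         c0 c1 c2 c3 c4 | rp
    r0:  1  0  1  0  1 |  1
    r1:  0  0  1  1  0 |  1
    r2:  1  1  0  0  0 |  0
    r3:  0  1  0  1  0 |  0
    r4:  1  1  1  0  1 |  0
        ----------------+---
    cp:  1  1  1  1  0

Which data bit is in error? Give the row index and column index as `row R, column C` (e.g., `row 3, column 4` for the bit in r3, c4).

row 1, column 3

Recompute each row's even parity and compare to rp:
  r0: data parity 1, sent rp 1 → ok
  r1: data parity 0, sent rp 1 → mismatch
  r2: data parity 0, sent rp 0 → ok
  r3: data parity 0, sent rp 0 → ok
  r4: data parity 0, sent rp 0 → ok
Recompute each column's even parity and compare to cp:
  c0: data parity 1, sent cp 1 → ok
  c1: data parity 1, sent cp 1 → ok
  c2: data parity 1, sent cp 1 → ok
  c3: data parity 0, sent cp 1 → mismatch
  c4: data parity 0, sent cp 0 → ok
Exactly one row (r1) and one column (c3) fail → the flipped bit is at their intersection.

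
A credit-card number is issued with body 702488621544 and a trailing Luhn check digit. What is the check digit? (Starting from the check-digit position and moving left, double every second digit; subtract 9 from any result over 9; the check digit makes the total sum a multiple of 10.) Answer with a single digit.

4

Partial digits right→left: 4 4 5 1 2 6 8 8 4 2 0 7
Double every second digit counting from the check-digit position (so the 1st, 3rd, 5th, ... of the partial from the right).
  doubled (with −9 where >9): 8 1 4 7 8 0 → sum 28
  kept as-is: 4 1 6 8 2 7 → sum 28
Total = 28 + 28 = 56.
Check digit = (10 − (56 mod 10)) mod 10 = 4.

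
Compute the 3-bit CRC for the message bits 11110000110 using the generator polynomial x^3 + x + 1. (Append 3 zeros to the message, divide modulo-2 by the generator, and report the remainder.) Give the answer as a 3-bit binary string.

Append 3 zeros: 11110000110000. Divide by 1011 (XOR where the leading bit is 1):
  pos 0: 1111 XOR 1011 = 0100
  pos 1: 1000 XOR 1011 = 0011
  pos 3: 1100 XOR 1011 = 0111
  pos 4: 1110 XOR 1011 = 0101
  pos 5: 1011 XOR 1011 = 0000
  pos 9: 1000 XOR 1011 = 0011
Remainder (last 3 bits) = 110. This is the CRC / FCS.

110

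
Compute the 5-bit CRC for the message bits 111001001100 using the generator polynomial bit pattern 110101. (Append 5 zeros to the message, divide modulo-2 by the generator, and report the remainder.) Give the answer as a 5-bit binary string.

01010

Append 5 zeros: 11100100110000000. Divide by 110101 (XOR where the leading bit is 1):
  pos 0: 111001 XOR 110101 = 001100
  pos 2: 110000 XOR 110101 = 000101
  pos 5: 101110 XOR 110101 = 011011
  pos 6: 110110 XOR 110101 = 000011
  pos 10: 110000 XOR 110101 = 000101
Remainder (last 5 bits) = 01010. This is the CRC / FCS.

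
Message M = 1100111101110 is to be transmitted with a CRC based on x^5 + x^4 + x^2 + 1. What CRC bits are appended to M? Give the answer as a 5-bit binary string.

11100

Append 5 zeros: 110011110111000000. Divide by 110101 (XOR where the leading bit is 1):
  pos 0: 110011 XOR 110101 = 000110
  pos 3: 110110 XOR 110101 = 000011
  pos 7: 111110 XOR 110101 = 001011
  pos 9: 101100 XOR 110101 = 011001
  pos 10: 110010 XOR 110101 = 000111
Remainder (last 5 bits) = 11100. This is the CRC / FCS.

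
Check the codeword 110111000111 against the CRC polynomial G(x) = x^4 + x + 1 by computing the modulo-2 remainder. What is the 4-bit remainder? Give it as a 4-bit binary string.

Modulo-2 division of 110111000111 by 10011:
  pos 0: 11011 XOR 10011 = 01000
  pos 1: 10001 XOR 10011 = 00010
  pos 4: 10000 XOR 10011 = 00011
  pos 7: 11111 XOR 10011 = 01100
Remainder = 1100 (nonzero — an error is detected).

1100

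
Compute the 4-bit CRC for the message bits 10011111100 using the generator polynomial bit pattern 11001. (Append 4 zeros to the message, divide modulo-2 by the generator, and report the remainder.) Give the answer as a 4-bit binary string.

Append 4 zeros: 100111111000000. Divide by 11001 (XOR where the leading bit is 1):
  pos 0: 10011 XOR 11001 = 01010
  pos 1: 10101 XOR 11001 = 01100
  pos 2: 11001 XOR 11001 = 00000
  pos 7: 11000 XOR 11001 = 00001
Remainder (last 4 bits) = 1000. This is the CRC / FCS.

1000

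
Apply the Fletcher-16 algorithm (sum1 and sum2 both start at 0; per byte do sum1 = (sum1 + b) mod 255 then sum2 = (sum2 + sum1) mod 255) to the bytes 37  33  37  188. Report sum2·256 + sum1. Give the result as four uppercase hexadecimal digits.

Running sums (mod 255):
  after byte 0 (37): sum1=37, sum2=37
  after byte 1 (33): sum1=70, sum2=107
  after byte 2 (37): sum1=107, sum2=214
  after byte 3 (188): sum1=40, sum2=254
Checksum = sum2·256 + sum1 = 254·256 + 40 = 65064 = 0xFE28.

FE28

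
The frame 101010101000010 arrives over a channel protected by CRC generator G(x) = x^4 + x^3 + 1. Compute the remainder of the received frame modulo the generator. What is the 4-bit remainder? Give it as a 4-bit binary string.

0110

Modulo-2 division of 101010101000010 by 11001:
  pos 0: 10101 XOR 11001 = 01100
  pos 1: 11000 XOR 11001 = 00001
  pos 5: 11010 XOR 11001 = 00011
  pos 8: 11000 XOR 11001 = 00001
Remainder = 0110 (nonzero — an error is detected).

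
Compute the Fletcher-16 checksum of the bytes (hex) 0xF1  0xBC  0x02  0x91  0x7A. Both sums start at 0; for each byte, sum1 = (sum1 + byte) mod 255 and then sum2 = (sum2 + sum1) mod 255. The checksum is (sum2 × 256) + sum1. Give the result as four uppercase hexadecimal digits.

50BC

Running sums (mod 255):
  after byte 0 (0xF1): sum1=241, sum2=241
  after byte 1 (0xBC): sum1=174, sum2=160
  after byte 2 (0x02): sum1=176, sum2=81
  after byte 3 (0x91): sum1=66, sum2=147
  after byte 4 (0x7A): sum1=188, sum2=80
Checksum = sum2·256 + sum1 = 80·256 + 188 = 20668 = 0x50BC.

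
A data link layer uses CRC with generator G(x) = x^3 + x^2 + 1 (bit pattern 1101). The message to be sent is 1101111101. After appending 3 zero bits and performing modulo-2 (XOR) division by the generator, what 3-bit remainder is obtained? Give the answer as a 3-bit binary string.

Append 3 zeros: 1101111101000. Divide by 1101 (XOR where the leading bit is 1):
  pos 0: 1101 XOR 1101 = 0000
  pos 4: 1111 XOR 1101 = 0010
  pos 6: 1001 XOR 1101 = 0100
  pos 7: 1000 XOR 1101 = 0101
  pos 8: 1010 XOR 1101 = 0111
  pos 9: 1110 XOR 1101 = 0011
Remainder (last 3 bits) = 011. This is the CRC / FCS.

011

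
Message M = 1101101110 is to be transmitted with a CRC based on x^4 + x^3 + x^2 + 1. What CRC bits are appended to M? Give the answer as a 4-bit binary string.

1101

Append 4 zeros: 11011011100000. Divide by 11101 (XOR where the leading bit is 1):
  pos 0: 11011 XOR 11101 = 00110
  pos 2: 11001 XOR 11101 = 00100
  pos 4: 10011 XOR 11101 = 01110
  pos 5: 11100 XOR 11101 = 00001
  pos 9: 10000 XOR 11101 = 01101
Remainder (last 4 bits) = 1101. This is the CRC / FCS.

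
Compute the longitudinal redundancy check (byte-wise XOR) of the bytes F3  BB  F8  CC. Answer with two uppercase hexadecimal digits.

7C

XOR the bytes together:
  start with 0xF3
  0xF3 ⊕ 0xBB = 0x48
  0x48 ⊕ 0xF8 = 0xB0
  0xB0 ⊕ 0xCC = 0x7C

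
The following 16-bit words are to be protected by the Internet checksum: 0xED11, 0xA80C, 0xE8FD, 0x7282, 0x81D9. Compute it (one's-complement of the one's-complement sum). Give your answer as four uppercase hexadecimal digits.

8D87

One's-complement addition (fold any carry out of bit 15 back into bit 0):
  0xED11 + 0xA80C = 0x1951D → wrap carry → 0x951E
  0x951E + 0xE8FD = 0x17E1B → wrap carry → 0x7E1C
  0x7E1C + 0x7282 = 0x0F09E
  0xF09E + 0x81D9 = 0x17277 → wrap carry → 0x7278
One's-complement sum = 0x7278.
Checksum = ~0x7278 & 0xFFFF = 0x8D87.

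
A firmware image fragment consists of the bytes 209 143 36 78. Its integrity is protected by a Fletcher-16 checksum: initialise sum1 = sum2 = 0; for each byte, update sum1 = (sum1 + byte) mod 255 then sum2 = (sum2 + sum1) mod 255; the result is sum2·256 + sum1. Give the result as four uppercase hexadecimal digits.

Running sums (mod 255):
  after byte 0 (209): sum1=209, sum2=209
  after byte 1 (143): sum1=97, sum2=51
  after byte 2 (36): sum1=133, sum2=184
  after byte 3 (78): sum1=211, sum2=140
Checksum = sum2·256 + sum1 = 140·256 + 211 = 36051 = 0x8CD3.

8CD3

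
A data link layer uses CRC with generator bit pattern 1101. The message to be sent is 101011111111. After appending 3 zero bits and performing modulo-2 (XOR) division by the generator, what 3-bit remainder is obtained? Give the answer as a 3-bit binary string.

Append 3 zeros: 101011111111000. Divide by 1101 (XOR where the leading bit is 1):
  pos 0: 1010 XOR 1101 = 0111
  pos 1: 1111 XOR 1101 = 0010
  pos 3: 1011 XOR 1101 = 0110
  pos 4: 1101 XOR 1101 = 0000
  pos 8: 1111 XOR 1101 = 0010
  pos 10: 1000 XOR 1101 = 0101
  pos 11: 1010 XOR 1101 = 0111
Remainder (last 3 bits) = 111. This is the CRC / FCS.

111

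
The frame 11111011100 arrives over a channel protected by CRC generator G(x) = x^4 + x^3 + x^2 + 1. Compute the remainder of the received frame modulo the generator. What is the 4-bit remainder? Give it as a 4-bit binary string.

Modulo-2 division of 11111011100 by 11101:
  pos 0: 11111 XOR 11101 = 00010
  pos 3: 10011 XOR 11101 = 01110
  pos 4: 11101 XOR 11101 = 00000
Remainder = 0000 (zero — the frame passes the CRC check).

0000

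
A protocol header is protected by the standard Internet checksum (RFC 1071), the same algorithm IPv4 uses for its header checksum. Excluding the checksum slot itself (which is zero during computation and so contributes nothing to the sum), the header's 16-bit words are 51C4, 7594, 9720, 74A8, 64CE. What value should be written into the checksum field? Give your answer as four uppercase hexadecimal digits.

One's-complement addition (fold any carry out of bit 15 back into bit 0):
  0x51C4 + 0x7594 = 0x0C758
  0xC758 + 0x9720 = 0x15E78 → wrap carry → 0x5E79
  0x5E79 + 0x74A8 = 0x0D321
  0xD321 + 0x64CE = 0x137EF → wrap carry → 0x37F0
One's-complement sum = 0x37F0.
Checksum = ~0x37F0 & 0xFFFF = 0xC80F.

C80F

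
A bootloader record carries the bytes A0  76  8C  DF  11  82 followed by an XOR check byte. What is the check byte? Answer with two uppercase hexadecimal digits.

16

XOR the bytes together:
  start with 0xA0
  0xA0 ⊕ 0x76 = 0xD6
  0xD6 ⊕ 0x8C = 0x5A
  0x5A ⊕ 0xDF = 0x85
  0x85 ⊕ 0x11 = 0x94
  0x94 ⊕ 0x82 = 0x16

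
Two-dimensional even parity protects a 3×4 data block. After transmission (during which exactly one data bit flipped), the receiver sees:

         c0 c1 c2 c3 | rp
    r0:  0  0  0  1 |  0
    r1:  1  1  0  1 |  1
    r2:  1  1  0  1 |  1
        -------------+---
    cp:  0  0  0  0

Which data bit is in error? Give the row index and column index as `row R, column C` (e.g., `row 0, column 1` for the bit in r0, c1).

Recompute each row's even parity and compare to rp:
  r0: data parity 1, sent rp 0 → mismatch
  r1: data parity 1, sent rp 1 → ok
  r2: data parity 1, sent rp 1 → ok
Recompute each column's even parity and compare to cp:
  c0: data parity 0, sent cp 0 → ok
  c1: data parity 0, sent cp 0 → ok
  c2: data parity 0, sent cp 0 → ok
  c3: data parity 1, sent cp 0 → mismatch
Exactly one row (r0) and one column (c3) fail → the flipped bit is at their intersection.

row 0, column 3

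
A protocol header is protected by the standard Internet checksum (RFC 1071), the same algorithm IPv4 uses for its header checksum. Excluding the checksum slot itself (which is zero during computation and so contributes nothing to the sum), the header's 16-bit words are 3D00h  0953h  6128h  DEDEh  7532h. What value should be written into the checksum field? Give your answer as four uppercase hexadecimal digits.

0473

One's-complement addition (fold any carry out of bit 15 back into bit 0):
  0x3D00 + 0x0953 = 0x04653
  0x4653 + 0x6128 = 0x0A77B
  0xA77B + 0xDEDE = 0x18659 → wrap carry → 0x865A
  0x865A + 0x7532 = 0x0FB8C
One's-complement sum = 0xFB8C.
Checksum = ~0xFB8C & 0xFFFF = 0x0473.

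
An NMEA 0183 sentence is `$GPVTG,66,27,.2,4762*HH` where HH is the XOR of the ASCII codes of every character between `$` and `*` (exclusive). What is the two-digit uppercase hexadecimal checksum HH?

XOR the ASCII codes of the payload characters:
  'G' = 0x47 → acc = 0x47
  'P' = 0x50 → acc = 0x17
  'V' = 0x56 → acc = 0x41
  'T' = 0x54 → acc = 0x15
  'G' = 0x47 → acc = 0x52
  ',' = 0x2C → acc = 0x7E
  '6' = 0x36 → acc = 0x48
  '6' = 0x36 → acc = 0x7E
  ',' = 0x2C → acc = 0x52
  '2' = 0x32 → acc = 0x60
  '7' = 0x37 → acc = 0x57
  ',' = 0x2C → acc = 0x7B
  '.' = 0x2E → acc = 0x55
  '2' = 0x32 → acc = 0x67
  ',' = 0x2C → acc = 0x4B
  '4' = 0x34 → acc = 0x7F
  '7' = 0x37 → acc = 0x48
  '6' = 0x36 → acc = 0x7E
  '2' = 0x32 → acc = 0x4C
Checksum = 0x4C.

4C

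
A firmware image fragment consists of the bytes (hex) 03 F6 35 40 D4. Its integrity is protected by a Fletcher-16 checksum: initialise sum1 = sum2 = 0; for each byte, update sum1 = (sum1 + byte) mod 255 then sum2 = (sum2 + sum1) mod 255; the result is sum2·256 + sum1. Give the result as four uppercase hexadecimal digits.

Running sums (mod 255):
  after byte 0 (03): sum1=3, sum2=3
  after byte 1 (F6): sum1=249, sum2=252
  after byte 2 (35): sum1=47, sum2=44
  after byte 3 (40): sum1=111, sum2=155
  after byte 4 (D4): sum1=68, sum2=223
Checksum = sum2·256 + sum1 = 223·256 + 68 = 57156 = 0xDF44.

DF44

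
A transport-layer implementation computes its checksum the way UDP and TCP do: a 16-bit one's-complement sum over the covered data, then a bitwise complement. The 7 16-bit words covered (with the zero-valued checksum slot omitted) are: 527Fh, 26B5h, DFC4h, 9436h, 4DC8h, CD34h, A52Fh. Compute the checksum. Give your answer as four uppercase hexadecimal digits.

52A3

One's-complement addition (fold any carry out of bit 15 back into bit 0):
  0x527F + 0x26B5 = 0x07934
  0x7934 + 0xDFC4 = 0x158F8 → wrap carry → 0x58F9
  0x58F9 + 0x9436 = 0x0ED2F
  0xED2F + 0x4DC8 = 0x13AF7 → wrap carry → 0x3AF8
  0x3AF8 + 0xCD34 = 0x1082C → wrap carry → 0x082D
  0x082D + 0xA52F = 0x0AD5C
One's-complement sum = 0xAD5C.
Checksum = ~0xAD5C & 0xFFFF = 0x52A3.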